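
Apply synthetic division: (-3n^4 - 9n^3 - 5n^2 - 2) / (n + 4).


Synthetic division with c = -4. Coefficients: -3, -9, -5, 0, -2
Bring down -3.
  -3 * -4 = 12; 12 - 9 = 3
  3 * -4 = -12; -12 - 5 = -17
  -17 * -4 = 68; 68 + 0 = 68
  68 * -4 = -272; -272 - 2 = -274
Quotient: -3n^3 + 3n^2 - 17n + 68, Remainder: -274


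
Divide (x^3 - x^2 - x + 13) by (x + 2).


(x^3 - x^2 - x + 13) / (x + 2)
Step 1: x^2 * (x + 2) = x^3 + 2x^2; subtract.
Step 2: -3x * (x + 2) = -3x^2 - 6x; subtract.
Step 3: 5 * (x + 2) = 5x + 10; subtract.
Quotient: x^2 - 3x + 5, Remainder: 3


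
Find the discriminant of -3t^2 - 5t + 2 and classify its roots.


D = b^2 - 4ac = (-5)^2 - 4(-3)(2) = 25 + 24 = 49
Since D > 0: two distinct rational roots


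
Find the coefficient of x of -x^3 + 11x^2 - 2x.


Read off the coefficient of x: -2


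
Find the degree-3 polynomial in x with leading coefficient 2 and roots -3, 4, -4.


p(x) = 2(x + 3)(x - 4)(x + 4)
Expand: 2x^3 + 6x^2 - 32x - 96


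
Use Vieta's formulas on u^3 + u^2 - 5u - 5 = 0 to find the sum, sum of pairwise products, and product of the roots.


Monic cubic u^3+bu^2+cu+d=0: sum=-b, pairwise sum=c, product=-d.
b=1, c=-5, d=-5
r1+r2+r3 = -1
r1r2+r1r3+r2r3 = -5
r1r2r3 = 5


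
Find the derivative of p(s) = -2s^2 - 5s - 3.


Apply the power rule term by term:
  d/ds(-2s^2) = -4s
  d/ds(-5s) = -5
  d/ds(-3) = 0
p'(s) = -4s - 5


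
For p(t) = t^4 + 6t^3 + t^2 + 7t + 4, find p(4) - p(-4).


p(4) = 688
p(-4) = -136
p(4) - p(-4) = 688 + 136 = 824


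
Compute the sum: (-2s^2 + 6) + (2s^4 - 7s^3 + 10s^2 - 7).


Align terms by degree and add:
  -2s^2 + 6
+ 2s^4 - 7s^3 + 10s^2 - 7
= 2s^4 - 7s^3 + 8s^2 - 1


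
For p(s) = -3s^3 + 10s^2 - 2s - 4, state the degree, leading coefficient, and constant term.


Highest power of s is 3, with coefficient -3. Constant term is -4.
Degree = 3, leading coefficient = -3, constant term = -4


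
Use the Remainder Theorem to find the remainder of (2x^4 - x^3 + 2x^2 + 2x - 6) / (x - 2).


By the Remainder Theorem, the remainder equals p(2):
  2*(2)^4 = 32
  -1*(2)^3 = -8
  2*(2)^2 = 8
  2*(2)^1 = 4
  constant: -6
Sum: 32 - 8 + 8 + 4 - 6 = 30


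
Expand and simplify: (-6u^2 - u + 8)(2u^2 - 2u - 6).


Distribute each term of the first polynomial:
  (-6u^2)(2u^2 - 2u - 6) = -12u^4 + 12u^3 + 36u^2
  (-u)(2u^2 - 2u - 6) = -2u^3 + 2u^2 + 6u
  (8)(2u^2 - 2u - 6) = 16u^2 - 16u - 48
Sum: -12u^4 + 10u^3 + 54u^2 - 10u - 48


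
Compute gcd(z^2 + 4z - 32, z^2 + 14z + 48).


Factor each:
  z^2 + 4z - 32 = (z + 8)(z - 4)
  z^2 + 14z + 48 = (z + 8)(z + 6)
Common monic factor: z + 8


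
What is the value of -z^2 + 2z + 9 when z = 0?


Using direct substitution:
  -1 * (0)^2 = 0
  2 * (0)^1 = 0
  constant: 9
Sum = 0 + 0 + 9 = 9


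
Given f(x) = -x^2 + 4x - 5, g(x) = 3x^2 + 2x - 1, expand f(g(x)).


Substitute g(x) into f:
f(g(x)) = -1*(3x^2 + 2x - 1)^2 + 4*(3x^2 + 2x - 1) + (-5)
(3x^2 + 2x - 1)^2 = 9x^4 + 12x^3 - 2x^2 - 4x + 1
Expand and combine: -9x^4 - 12x^3 + 14x^2 + 12x - 10


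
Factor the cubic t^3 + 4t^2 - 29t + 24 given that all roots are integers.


Try integer roots (divisors of 24). t=1: p(1)=0.
Divide out (t - 1): quotient is t^2 + 5t - 24.
Factor the quadratic: (t - 3)(t + 8)
Result: (t - 1)(t - 3)(t + 8)


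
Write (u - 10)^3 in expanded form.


Expand (u - 10)^3 by repeated multiplication:
  (u - 10)^2 = u^2 - 20u + 100
= u^3 - 30u^2 + 300u - 1000


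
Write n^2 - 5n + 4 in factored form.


Roots satisfy r1 + r2 = -b/a = 5 and r1*r2 = c/a = 4.
So r1 = 4, r2 = 1.
n^2 - 5n + 4 = (n - r1)(n - r2) = (n - 4)(n - 1)


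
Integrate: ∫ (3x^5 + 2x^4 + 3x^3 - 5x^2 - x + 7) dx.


Reverse power rule on each term:
  ∫ 3x^5 dx = (1/2)x^6
  ∫ 2x^4 dx = (2/5)x^5
  ∫ 3x^3 dx = (3/4)x^4
  ∫ -5x^2 dx = -(5/3)x^3
  ∫ -x dx = -(1/2)x^2
  ∫ 7 dx = 7x
F(x) = (1/2)x^6 + (2/5)x^5 + (3/4)x^4 - (5/3)x^3 - (1/2)x^2 + 7x + C


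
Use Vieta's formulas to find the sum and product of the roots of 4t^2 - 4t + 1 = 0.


For at^2+bt+c=0: sum = -b/a, product = c/a.
a=4, b=-4, c=1
Sum = -(-4)/4 = 1
Product = (1)/4 = 1/4


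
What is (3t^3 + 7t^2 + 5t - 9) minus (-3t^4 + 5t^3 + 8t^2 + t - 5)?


Distribute the minus sign:
  (3t^3 + 7t^2 + 5t - 9)
- (-3t^4 + 5t^3 + 8t^2 + t - 5)
Negate second polynomial: 3t^4 - 5t^3 - 8t^2 - t + 5
Add: 3t^4 - 2t^3 - t^2 + 4t - 4


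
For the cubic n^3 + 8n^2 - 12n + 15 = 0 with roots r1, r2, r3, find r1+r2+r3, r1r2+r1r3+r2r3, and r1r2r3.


Monic cubic n^3+bn^2+cn+d=0: sum=-b, pairwise sum=c, product=-d.
b=8, c=-12, d=15
r1+r2+r3 = -8
r1r2+r1r3+r2r3 = -12
r1r2r3 = -15


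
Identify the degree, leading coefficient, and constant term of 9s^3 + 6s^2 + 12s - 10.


Highest power of s is 3, with coefficient 9. Constant term is -10.
Degree = 3, leading coefficient = 9, constant term = -10


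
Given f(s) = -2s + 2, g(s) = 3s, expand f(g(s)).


Substitute g(s) into f:
f(g(s)) = -2*(3s) + 2
Expand and combine: -6s + 2


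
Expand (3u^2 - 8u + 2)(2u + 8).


Distribute each term of the first polynomial:
  (3u^2)(2u + 8) = 6u^3 + 24u^2
  (-8u)(2u + 8) = -16u^2 - 64u
  (2)(2u + 8) = 4u + 16
Sum: 6u^3 + 8u^2 - 60u + 16


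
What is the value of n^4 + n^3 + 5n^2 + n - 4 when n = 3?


Using direct substitution:
  1 * (3)^4 = 81
  1 * (3)^3 = 27
  5 * (3)^2 = 45
  1 * (3)^1 = 3
  constant: -4
Sum = 81 + 27 + 45 + 3 - 4 = 152


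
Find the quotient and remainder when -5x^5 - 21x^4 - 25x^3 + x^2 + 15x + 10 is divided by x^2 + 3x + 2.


(-5x^5 - 21x^4 - 25x^3 + x^2 + 15x + 10) / (x^2 + 3x + 2)
Step 1: -5x^3 * (x^2 + 3x + 2) = -5x^5 - 15x^4 - 10x^3; subtract.
Step 2: -6x^2 * (x^2 + 3x + 2) = -6x^4 - 18x^3 - 12x^2; subtract.
Step 3: 3x * (x^2 + 3x + 2) = 3x^3 + 9x^2 + 6x; subtract.
Step 4: 4 * (x^2 + 3x + 2) = 4x^2 + 12x + 8; subtract.
Quotient: -5x^3 - 6x^2 + 3x + 4, Remainder: -3x + 2


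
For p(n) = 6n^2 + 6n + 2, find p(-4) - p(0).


p(-4) = 74
p(0) = 2
p(-4) - p(0) = 74 - 2 = 72


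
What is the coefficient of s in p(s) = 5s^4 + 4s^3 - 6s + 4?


Read off the coefficient of s: -6


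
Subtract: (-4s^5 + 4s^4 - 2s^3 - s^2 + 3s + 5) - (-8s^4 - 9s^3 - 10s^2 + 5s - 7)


Distribute the minus sign:
  (-4s^5 + 4s^4 - 2s^3 - s^2 + 3s + 5)
- (-8s^4 - 9s^3 - 10s^2 + 5s - 7)
Negate second polynomial: 8s^4 + 9s^3 + 10s^2 - 5s + 7
Add: -4s^5 + 12s^4 + 7s^3 + 9s^2 - 2s + 12


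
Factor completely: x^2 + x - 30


Roots satisfy r1 + r2 = -b/a = -1 and r1*r2 = c/a = -30.
So r1 = -6, r2 = 5.
x^2 + x - 30 = (x - r1)(x - r2) = (x + 6)(x - 5)


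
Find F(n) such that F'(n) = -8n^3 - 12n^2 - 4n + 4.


Reverse power rule on each term:
  ∫ -8n^3 dn = -2n^4
  ∫ -12n^2 dn = -4n^3
  ∫ -4n dn = -2n^2
  ∫ 4 dn = 4n
F(n) = -2n^4 - 4n^3 - 2n^2 + 4n + C


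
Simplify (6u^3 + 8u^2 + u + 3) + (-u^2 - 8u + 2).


Align terms by degree and add:
  6u^3 + 8u^2 + u + 3
  -u^2 - 8u + 2
= 6u^3 + 7u^2 - 7u + 5


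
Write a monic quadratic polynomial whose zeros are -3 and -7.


p(x) = (x + 3)(x + 7)
Expand: x^2 + 10x + 21


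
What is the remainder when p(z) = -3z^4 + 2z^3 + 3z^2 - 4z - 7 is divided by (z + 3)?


By the Remainder Theorem, the remainder equals p(-3):
  -3*(-3)^4 = -243
  2*(-3)^3 = -54
  3*(-3)^2 = 27
  -4*(-3)^1 = 12
  constant: -7
Sum: -243 - 54 + 27 + 12 - 7 = -265


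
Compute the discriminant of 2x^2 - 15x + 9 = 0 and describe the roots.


D = b^2 - 4ac = (-15)^2 - 4(2)(9) = 225 - 72 = 153
Since D > 0: two distinct irrational roots


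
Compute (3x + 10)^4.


Expand (3x + 10)^4 by repeated multiplication:
  (3x + 10)^2 = 9x^2 + 60x + 100
  (3x + 10)^3 = 27x^3 + 270x^2 + 900x + 1000
= 81x^4 + 1080x^3 + 5400x^2 + 12000x + 10000


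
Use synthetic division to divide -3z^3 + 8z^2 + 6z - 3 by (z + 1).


Synthetic division with c = -1. Coefficients: -3, 8, 6, -3
Bring down -3.
  -3 * -1 = 3; 3 + 8 = 11
  11 * -1 = -11; -11 + 6 = -5
  -5 * -1 = 5; 5 - 3 = 2
Quotient: -3z^2 + 11z - 5, Remainder: 2


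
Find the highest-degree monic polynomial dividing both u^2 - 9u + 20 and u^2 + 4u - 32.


Factor each:
  u^2 - 9u + 20 = (u - 4)(u - 5)
  u^2 + 4u - 32 = (u - 4)(u + 8)
Common monic factor: u - 4


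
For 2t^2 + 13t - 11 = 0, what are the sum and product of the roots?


For at^2+bt+c=0: sum = -b/a, product = c/a.
a=2, b=13, c=-11
Sum = -(13)/2 = -13/2
Product = (-11)/2 = -11/2


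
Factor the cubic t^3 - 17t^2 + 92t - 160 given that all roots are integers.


Try integer roots (divisors of -160). t=8: p(8)=0.
Divide out (t - 8): quotient is t^2 - 9t + 20.
Factor the quadratic: (t - 5)(t - 4)
Result: (t - 8)(t - 5)(t - 4)


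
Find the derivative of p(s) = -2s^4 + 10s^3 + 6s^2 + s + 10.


Apply the power rule term by term:
  d/ds(-2s^4) = -8s^3
  d/ds(10s^3) = 30s^2
  d/ds(6s^2) = 12s
  d/ds(s) = 1
  d/ds(10) = 0
p'(s) = -8s^3 + 30s^2 + 12s + 1


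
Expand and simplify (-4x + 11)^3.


Expand (-4x + 11)^3 by repeated multiplication:
  (-4x + 11)^2 = 16x^2 - 88x + 121
= -64x^3 + 528x^2 - 1452x + 1331


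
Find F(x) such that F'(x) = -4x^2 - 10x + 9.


Reverse power rule on each term:
  ∫ -4x^2 dx = -(4/3)x^3
  ∫ -10x dx = -5x^2
  ∫ 9 dx = 9x
F(x) = -(4/3)x^3 - 5x^2 + 9x + C


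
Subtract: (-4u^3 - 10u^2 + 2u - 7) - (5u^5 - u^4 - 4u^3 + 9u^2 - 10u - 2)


Distribute the minus sign:
  (-4u^3 - 10u^2 + 2u - 7)
- (5u^5 - u^4 - 4u^3 + 9u^2 - 10u - 2)
Negate second polynomial: -5u^5 + u^4 + 4u^3 - 9u^2 + 10u + 2
Add: -5u^5 + u^4 - 19u^2 + 12u - 5


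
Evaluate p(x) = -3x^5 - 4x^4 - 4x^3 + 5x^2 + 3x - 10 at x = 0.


Using direct substitution:
  -3 * (0)^5 = 0
  -4 * (0)^4 = 0
  -4 * (0)^3 = 0
  5 * (0)^2 = 0
  3 * (0)^1 = 0
  constant: -10
Sum = 0 + 0 + 0 + 0 + 0 - 10 = -10


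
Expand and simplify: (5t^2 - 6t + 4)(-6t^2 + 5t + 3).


Distribute each term of the first polynomial:
  (5t^2)(-6t^2 + 5t + 3) = -30t^4 + 25t^3 + 15t^2
  (-6t)(-6t^2 + 5t + 3) = 36t^3 - 30t^2 - 18t
  (4)(-6t^2 + 5t + 3) = -24t^2 + 20t + 12
Sum: -30t^4 + 61t^3 - 39t^2 + 2t + 12


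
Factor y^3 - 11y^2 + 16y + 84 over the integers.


Try integer roots (divisors of 84). y=-2: p(-2)=0.
Divide out (y + 2): quotient is y^2 - 13y + 42.
Factor the quadratic: (y - 7)(y - 6)
Result: (y + 2)(y - 7)(y - 6)


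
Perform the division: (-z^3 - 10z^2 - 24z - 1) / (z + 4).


(-z^3 - 10z^2 - 24z - 1) / (z + 4)
Step 1: -z^2 * (z + 4) = -z^3 - 4z^2; subtract.
Step 2: -6z * (z + 4) = -6z^2 - 24z; subtract.
Step 3: 0 * (z + 4) = 0; subtract.
Quotient: -z^2 - 6z, Remainder: -1


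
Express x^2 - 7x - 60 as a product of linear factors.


Roots satisfy r1 + r2 = -b/a = 7 and r1*r2 = c/a = -60.
So r1 = -5, r2 = 12.
x^2 - 7x - 60 = (x - r1)(x - r2) = (x + 5)(x - 12)


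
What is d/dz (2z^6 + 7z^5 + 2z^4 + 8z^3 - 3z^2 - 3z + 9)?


Apply the power rule term by term:
  d/dz(2z^6) = 12z^5
  d/dz(7z^5) = 35z^4
  d/dz(2z^4) = 8z^3
  d/dz(8z^3) = 24z^2
  d/dz(-3z^2) = -6z
  d/dz(-3z) = -3
  d/dz(9) = 0
p'(z) = 12z^5 + 35z^4 + 8z^3 + 24z^2 - 6z - 3


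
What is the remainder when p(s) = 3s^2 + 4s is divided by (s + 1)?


By the Remainder Theorem, the remainder equals p(-1):
  3*(-1)^2 = 3
  4*(-1)^1 = -4
  constant: 0
Sum: 3 - 4 + 0 = -1


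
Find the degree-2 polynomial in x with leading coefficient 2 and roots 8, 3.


p(x) = 2(x - 8)(x - 3)
Expand: 2x^2 - 22x + 48


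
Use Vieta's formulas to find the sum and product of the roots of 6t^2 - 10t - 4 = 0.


For at^2+bt+c=0: sum = -b/a, product = c/a.
a=6, b=-10, c=-4
Sum = -(-10)/6 = 5/3
Product = (-4)/6 = -2/3


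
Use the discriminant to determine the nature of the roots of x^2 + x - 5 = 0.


D = b^2 - 4ac = (1)^2 - 4(1)(-5) = 1 + 20 = 21
Since D > 0: two distinct irrational roots


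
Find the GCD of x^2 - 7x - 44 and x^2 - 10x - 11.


Factor each:
  x^2 - 7x - 44 = (x - 11)(x + 4)
  x^2 - 10x - 11 = (x - 11)(x + 1)
Common monic factor: x - 11


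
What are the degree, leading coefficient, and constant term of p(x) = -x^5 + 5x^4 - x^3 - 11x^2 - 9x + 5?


Highest power of x is 5, with coefficient -1. Constant term is 5.
Degree = 5, leading coefficient = -1, constant term = 5


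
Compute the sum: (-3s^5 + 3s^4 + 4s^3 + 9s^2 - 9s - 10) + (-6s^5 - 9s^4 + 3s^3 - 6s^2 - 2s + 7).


Align terms by degree and add:
  -3s^5 + 3s^4 + 4s^3 + 9s^2 - 9s - 10
  -6s^5 - 9s^4 + 3s^3 - 6s^2 - 2s + 7
= -9s^5 - 6s^4 + 7s^3 + 3s^2 - 11s - 3


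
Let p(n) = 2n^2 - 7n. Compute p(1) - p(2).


p(1) = -5
p(2) = -6
p(1) - p(2) = -5 + 6 = 1


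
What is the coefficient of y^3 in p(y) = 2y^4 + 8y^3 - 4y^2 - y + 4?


Read off the coefficient of y^3: 8


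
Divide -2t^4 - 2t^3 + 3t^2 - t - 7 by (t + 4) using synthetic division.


Synthetic division with c = -4. Coefficients: -2, -2, 3, -1, -7
Bring down -2.
  -2 * -4 = 8; 8 - 2 = 6
  6 * -4 = -24; -24 + 3 = -21
  -21 * -4 = 84; 84 - 1 = 83
  83 * -4 = -332; -332 - 7 = -339
Quotient: -2t^3 + 6t^2 - 21t + 83, Remainder: -339


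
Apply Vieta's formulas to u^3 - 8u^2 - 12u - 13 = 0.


Monic cubic u^3+bu^2+cu+d=0: sum=-b, pairwise sum=c, product=-d.
b=-8, c=-12, d=-13
r1+r2+r3 = 8
r1r2+r1r3+r2r3 = -12
r1r2r3 = 13


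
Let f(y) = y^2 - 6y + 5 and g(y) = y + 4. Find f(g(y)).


Substitute g(y) into f:
f(g(y)) = 1*(y + 4)^2 + (-6)*(y + 4) + 5
(y + 4)^2 = y^2 + 8y + 16
Expand and combine: y^2 + 2y - 3


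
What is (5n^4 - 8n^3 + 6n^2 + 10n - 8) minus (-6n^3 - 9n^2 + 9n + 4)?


Distribute the minus sign:
  (5n^4 - 8n^3 + 6n^2 + 10n - 8)
- (-6n^3 - 9n^2 + 9n + 4)
Negate second polynomial: 6n^3 + 9n^2 - 9n - 4
Add: 5n^4 - 2n^3 + 15n^2 + n - 12


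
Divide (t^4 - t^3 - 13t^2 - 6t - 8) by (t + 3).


(t^4 - t^3 - 13t^2 - 6t - 8) / (t + 3)
Step 1: t^3 * (t + 3) = t^4 + 3t^3; subtract.
Step 2: -4t^2 * (t + 3) = -4t^3 - 12t^2; subtract.
Step 3: -t * (t + 3) = -t^2 - 3t; subtract.
Step 4: -3 * (t + 3) = -3t - 9; subtract.
Quotient: t^3 - 4t^2 - t - 3, Remainder: 1


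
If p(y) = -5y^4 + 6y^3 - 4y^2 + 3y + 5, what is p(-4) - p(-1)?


p(-4) = -1735
p(-1) = -13
p(-4) - p(-1) = -1735 + 13 = -1722


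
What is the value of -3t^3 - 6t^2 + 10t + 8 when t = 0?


Using direct substitution:
  -3 * (0)^3 = 0
  -6 * (0)^2 = 0
  10 * (0)^1 = 0
  constant: 8
Sum = 0 + 0 + 0 + 8 = 8


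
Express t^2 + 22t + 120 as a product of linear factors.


Roots satisfy r1 + r2 = -b/a = -22 and r1*r2 = c/a = 120.
So r1 = -12, r2 = -10.
t^2 + 22t + 120 = (t - r1)(t - r2) = (t + 12)(t + 10)


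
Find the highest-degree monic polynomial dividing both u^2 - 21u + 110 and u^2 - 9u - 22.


Factor each:
  u^2 - 21u + 110 = (u - 11)(u - 10)
  u^2 - 9u - 22 = (u - 11)(u + 2)
Common monic factor: u - 11


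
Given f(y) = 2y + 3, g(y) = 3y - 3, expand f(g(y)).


Substitute g(y) into f:
f(g(y)) = 2*(3y - 3) + 3
Expand and combine: 6y - 3


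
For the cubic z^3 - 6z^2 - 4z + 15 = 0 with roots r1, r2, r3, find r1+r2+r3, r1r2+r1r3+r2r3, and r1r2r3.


Monic cubic z^3+bz^2+cz+d=0: sum=-b, pairwise sum=c, product=-d.
b=-6, c=-4, d=15
r1+r2+r3 = 6
r1r2+r1r3+r2r3 = -4
r1r2r3 = -15


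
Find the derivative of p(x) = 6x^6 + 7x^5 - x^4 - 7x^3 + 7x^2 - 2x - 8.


Apply the power rule term by term:
  d/dx(6x^6) = 36x^5
  d/dx(7x^5) = 35x^4
  d/dx(-x^4) = -4x^3
  d/dx(-7x^3) = -21x^2
  d/dx(7x^2) = 14x
  d/dx(-2x) = -2
  d/dx(-8) = 0
p'(x) = 36x^5 + 35x^4 - 4x^3 - 21x^2 + 14x - 2


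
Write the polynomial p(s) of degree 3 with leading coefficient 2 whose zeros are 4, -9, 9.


p(s) = 2(s - 4)(s + 9)(s - 9)
Expand: 2s^3 - 8s^2 - 162s + 648


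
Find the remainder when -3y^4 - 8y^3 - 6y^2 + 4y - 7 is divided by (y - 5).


By the Remainder Theorem, the remainder equals p(5):
  -3*(5)^4 = -1875
  -8*(5)^3 = -1000
  -6*(5)^2 = -150
  4*(5)^1 = 20
  constant: -7
Sum: -1875 - 1000 - 150 + 20 - 7 = -3012


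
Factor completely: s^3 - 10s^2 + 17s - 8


Try integer roots (divisors of -8). s=1: p(1)=0.
Divide out (s - 1): quotient is s^2 - 9s + 8.
Factor the quadratic: (s - 8)(s - 1)
Result: (s - 1)(s - 8)(s - 1)


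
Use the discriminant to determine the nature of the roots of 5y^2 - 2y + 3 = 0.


D = b^2 - 4ac = (-2)^2 - 4(5)(3) = 4 - 60 = -56
Since D < 0: two complex conjugate roots (no real roots)


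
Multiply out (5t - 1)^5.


Expand (5t - 1)^5 by repeated multiplication:
  (5t - 1)^2 = 25t^2 - 10t + 1
  (5t - 1)^3 = 125t^3 - 75t^2 + 15t - 1
  (5t - 1)^4 = 625t^4 - 500t^3 + 150t^2 - 20t + 1
= 3125t^5 - 3125t^4 + 1250t^3 - 250t^2 + 25t - 1


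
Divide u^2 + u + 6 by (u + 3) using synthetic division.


Synthetic division with c = -3. Coefficients: 1, 1, 6
Bring down 1.
  1 * -3 = -3; -3 + 1 = -2
  -2 * -3 = 6; 6 + 6 = 12
Quotient: u - 2, Remainder: 12


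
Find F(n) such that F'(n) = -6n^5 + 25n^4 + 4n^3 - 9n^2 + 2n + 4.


Reverse power rule on each term:
  ∫ -6n^5 dn = -n^6
  ∫ 25n^4 dn = 5n^5
  ∫ 4n^3 dn = n^4
  ∫ -9n^2 dn = -3n^3
  ∫ 2n dn = n^2
  ∫ 4 dn = 4n
F(n) = -n^6 + 5n^5 + n^4 - 3n^3 + n^2 + 4n + C


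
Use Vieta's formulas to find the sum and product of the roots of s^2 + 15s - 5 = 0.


For as^2+bs+c=0: sum = -b/a, product = c/a.
a=1, b=15, c=-5
Sum = -(15)/1 = -15
Product = (-5)/1 = -5


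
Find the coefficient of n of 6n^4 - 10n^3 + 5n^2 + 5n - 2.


Read off the coefficient of n: 5


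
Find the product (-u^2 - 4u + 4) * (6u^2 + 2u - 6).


Distribute each term of the first polynomial:
  (-u^2)(6u^2 + 2u - 6) = -6u^4 - 2u^3 + 6u^2
  (-4u)(6u^2 + 2u - 6) = -24u^3 - 8u^2 + 24u
  (4)(6u^2 + 2u - 6) = 24u^2 + 8u - 24
Sum: -6u^4 - 26u^3 + 22u^2 + 32u - 24


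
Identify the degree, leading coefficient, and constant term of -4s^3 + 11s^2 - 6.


Highest power of s is 3, with coefficient -4. Constant term is -6.
Degree = 3, leading coefficient = -4, constant term = -6


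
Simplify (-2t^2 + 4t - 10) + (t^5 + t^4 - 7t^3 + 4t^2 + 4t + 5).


Align terms by degree and add:
  -2t^2 + 4t - 10
+ t^5 + t^4 - 7t^3 + 4t^2 + 4t + 5
= t^5 + t^4 - 7t^3 + 2t^2 + 8t - 5


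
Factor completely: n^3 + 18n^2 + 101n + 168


Try integer roots (divisors of 168). n=-8: p(-8)=0.
Divide out (n + 8): quotient is n^2 + 10n + 21.
Factor the quadratic: (n + 3)(n + 7)
Result: (n + 8)(n + 3)(n + 7)


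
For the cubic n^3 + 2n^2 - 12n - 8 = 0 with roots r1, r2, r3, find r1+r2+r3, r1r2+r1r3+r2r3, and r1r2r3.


Monic cubic n^3+bn^2+cn+d=0: sum=-b, pairwise sum=c, product=-d.
b=2, c=-12, d=-8
r1+r2+r3 = -2
r1r2+r1r3+r2r3 = -12
r1r2r3 = 8


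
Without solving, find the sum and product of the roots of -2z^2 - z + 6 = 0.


For az^2+bz+c=0: sum = -b/a, product = c/a.
a=-2, b=-1, c=6
Sum = -(-1)/-2 = -1/2
Product = (6)/-2 = -3


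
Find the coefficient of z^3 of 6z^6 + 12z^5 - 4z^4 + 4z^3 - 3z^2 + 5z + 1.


Read off the coefficient of z^3: 4


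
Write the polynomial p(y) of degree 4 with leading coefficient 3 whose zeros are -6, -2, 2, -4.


p(y) = 3(y + 6)(y + 2)(y - 2)(y + 4)
Expand: 3y^4 + 30y^3 + 60y^2 - 120y - 288


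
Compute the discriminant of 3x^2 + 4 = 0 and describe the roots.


D = b^2 - 4ac = (0)^2 - 4(3)(4) = 0 - 48 = -48
Since D < 0: two complex conjugate roots (no real roots)


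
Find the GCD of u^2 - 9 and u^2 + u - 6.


Factor each:
  u^2 - 9 = (u + 3)(u - 3)
  u^2 + u - 6 = (u + 3)(u - 2)
Common monic factor: u + 3


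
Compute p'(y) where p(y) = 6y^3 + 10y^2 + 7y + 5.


Apply the power rule term by term:
  d/dy(6y^3) = 18y^2
  d/dy(10y^2) = 20y
  d/dy(7y) = 7
  d/dy(5) = 0
p'(y) = 18y^2 + 20y + 7


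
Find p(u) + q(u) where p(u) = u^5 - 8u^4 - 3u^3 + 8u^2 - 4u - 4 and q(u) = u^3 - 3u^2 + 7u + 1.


Align terms by degree and add:
  u^5 - 8u^4 - 3u^3 + 8u^2 - 4u - 4
+ u^3 - 3u^2 + 7u + 1
= u^5 - 8u^4 - 2u^3 + 5u^2 + 3u - 3


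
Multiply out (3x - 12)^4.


Expand (3x - 12)^4 by repeated multiplication:
  (3x - 12)^2 = 9x^2 - 72x + 144
  (3x - 12)^3 = 27x^3 - 324x^2 + 1296x - 1728
= 81x^4 - 1296x^3 + 7776x^2 - 20736x + 20736


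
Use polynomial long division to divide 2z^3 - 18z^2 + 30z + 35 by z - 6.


(2z^3 - 18z^2 + 30z + 35) / (z - 6)
Step 1: 2z^2 * (z - 6) = 2z^3 - 12z^2; subtract.
Step 2: -6z * (z - 6) = -6z^2 + 36z; subtract.
Step 3: -6 * (z - 6) = -6z + 36; subtract.
Quotient: 2z^2 - 6z - 6, Remainder: -1


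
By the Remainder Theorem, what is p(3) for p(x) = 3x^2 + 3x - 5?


By the Remainder Theorem, the remainder equals p(3):
  3*(3)^2 = 27
  3*(3)^1 = 9
  constant: -5
Sum: 27 + 9 - 5 = 31


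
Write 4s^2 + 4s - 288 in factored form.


Roots satisfy r1 + r2 = -b/a = -1 and r1*r2 = c/a = -72.
So r1 = 8, r2 = -9.
4s^2 + 4s - 288 = 4(s - r1)(s - r2) = 4(s - 8)(s + 9)


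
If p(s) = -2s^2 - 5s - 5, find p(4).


Using direct substitution:
  -2 * (4)^2 = -32
  -5 * (4)^1 = -20
  constant: -5
Sum = -32 - 20 - 5 = -57


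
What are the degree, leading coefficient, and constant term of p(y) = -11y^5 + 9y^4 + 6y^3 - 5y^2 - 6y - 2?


Highest power of y is 5, with coefficient -11. Constant term is -2.
Degree = 5, leading coefficient = -11, constant term = -2


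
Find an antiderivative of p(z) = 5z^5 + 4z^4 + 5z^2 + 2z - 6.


Reverse power rule on each term:
  ∫ 5z^5 dz = (5/6)z^6
  ∫ 4z^4 dz = (4/5)z^5
  ∫ 5z^2 dz = (5/3)z^3
  ∫ 2z dz = z^2
  ∫ -6 dz = -6z
F(z) = (5/6)z^6 + (4/5)z^5 + (5/3)z^3 + z^2 - 6z + C


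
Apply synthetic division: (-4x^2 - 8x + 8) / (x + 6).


Synthetic division with c = -6. Coefficients: -4, -8, 8
Bring down -4.
  -4 * -6 = 24; 24 - 8 = 16
  16 * -6 = -96; -96 + 8 = -88
Quotient: -4x + 16, Remainder: -88


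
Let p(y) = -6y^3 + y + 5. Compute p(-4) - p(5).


p(-4) = 385
p(5) = -740
p(-4) - p(5) = 385 + 740 = 1125


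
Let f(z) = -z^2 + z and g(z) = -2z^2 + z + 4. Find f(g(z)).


Substitute g(z) into f:
f(g(z)) = -1*(-2z^2 + z + 4)^2 + 1*(-2z^2 + z + 4)
(-2z^2 + z + 4)^2 = 4z^4 - 4z^3 - 15z^2 + 8z + 16
Expand and combine: -4z^4 + 4z^3 + 13z^2 - 7z - 12


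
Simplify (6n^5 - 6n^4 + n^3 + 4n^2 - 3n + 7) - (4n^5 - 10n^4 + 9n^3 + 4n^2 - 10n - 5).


Distribute the minus sign:
  (6n^5 - 6n^4 + n^3 + 4n^2 - 3n + 7)
- (4n^5 - 10n^4 + 9n^3 + 4n^2 - 10n - 5)
Negate second polynomial: -4n^5 + 10n^4 - 9n^3 - 4n^2 + 10n + 5
Add: 2n^5 + 4n^4 - 8n^3 + 7n + 12


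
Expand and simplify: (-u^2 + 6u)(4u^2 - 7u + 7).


Distribute each term of the first polynomial:
  (-u^2)(4u^2 - 7u + 7) = -4u^4 + 7u^3 - 7u^2
  (6u)(4u^2 - 7u + 7) = 24u^3 - 42u^2 + 42u
Sum: -4u^4 + 31u^3 - 49u^2 + 42u


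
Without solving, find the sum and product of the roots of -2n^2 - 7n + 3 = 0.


For an^2+bn+c=0: sum = -b/a, product = c/a.
a=-2, b=-7, c=3
Sum = -(-7)/-2 = -7/2
Product = (3)/-2 = -3/2


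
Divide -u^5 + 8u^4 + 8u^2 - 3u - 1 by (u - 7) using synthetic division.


Synthetic division with c = 7. Coefficients: -1, 8, 0, 8, -3, -1
Bring down -1.
  -1 * 7 = -7; -7 + 8 = 1
  1 * 7 = 7; 7 + 0 = 7
  7 * 7 = 49; 49 + 8 = 57
  57 * 7 = 399; 399 - 3 = 396
  396 * 7 = 2772; 2772 - 1 = 2771
Quotient: -u^4 + u^3 + 7u^2 + 57u + 396, Remainder: 2771


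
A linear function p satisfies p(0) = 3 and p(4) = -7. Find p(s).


p(s) = ms + b. Using p(0)=3, p(4)=-7:
m = (3 + 7)/(0 - 4) = 10/-4 = -5/2
b = 3 - m*(0) = 3 = 3
p(s) = -(5/2)s + 3


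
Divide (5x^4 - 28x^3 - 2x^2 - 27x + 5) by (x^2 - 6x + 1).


(5x^4 - 28x^3 - 2x^2 - 27x + 5) / (x^2 - 6x + 1)
Step 1: 5x^2 * (x^2 - 6x + 1) = 5x^4 - 30x^3 + 5x^2; subtract.
Step 2: 2x * (x^2 - 6x + 1) = 2x^3 - 12x^2 + 2x; subtract.
Step 3: 5 * (x^2 - 6x + 1) = 5x^2 - 30x + 5; subtract.
Quotient: 5x^2 + 2x + 5, Remainder: x


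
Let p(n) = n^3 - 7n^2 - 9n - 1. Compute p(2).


Using direct substitution:
  1 * (2)^3 = 8
  -7 * (2)^2 = -28
  -9 * (2)^1 = -18
  constant: -1
Sum = 8 - 28 - 18 - 1 = -39


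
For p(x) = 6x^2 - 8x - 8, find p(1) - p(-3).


p(1) = -10
p(-3) = 70
p(1) - p(-3) = -10 - 70 = -80


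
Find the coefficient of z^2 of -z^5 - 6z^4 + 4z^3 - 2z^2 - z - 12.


Read off the coefficient of z^2: -2


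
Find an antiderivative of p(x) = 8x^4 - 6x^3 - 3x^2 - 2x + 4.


Reverse power rule on each term:
  ∫ 8x^4 dx = (8/5)x^5
  ∫ -6x^3 dx = -(3/2)x^4
  ∫ -3x^2 dx = -x^3
  ∫ -2x dx = -x^2
  ∫ 4 dx = 4x
F(x) = (8/5)x^5 - (3/2)x^4 - x^3 - x^2 + 4x + C


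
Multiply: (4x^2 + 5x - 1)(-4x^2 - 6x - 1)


Distribute each term of the first polynomial:
  (4x^2)(-4x^2 - 6x - 1) = -16x^4 - 24x^3 - 4x^2
  (5x)(-4x^2 - 6x - 1) = -20x^3 - 30x^2 - 5x
  (-1)(-4x^2 - 6x - 1) = 4x^2 + 6x + 1
Sum: -16x^4 - 44x^3 - 30x^2 + x + 1


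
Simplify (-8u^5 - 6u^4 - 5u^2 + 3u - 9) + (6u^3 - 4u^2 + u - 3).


Align terms by degree and add:
  -8u^5 - 6u^4 - 5u^2 + 3u - 9
+ 6u^3 - 4u^2 + u - 3
= -8u^5 - 6u^4 + 6u^3 - 9u^2 + 4u - 12


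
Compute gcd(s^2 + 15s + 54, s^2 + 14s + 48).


Factor each:
  s^2 + 15s + 54 = (s + 6)(s + 9)
  s^2 + 14s + 48 = (s + 6)(s + 8)
Common monic factor: s + 6


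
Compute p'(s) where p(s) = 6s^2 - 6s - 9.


Apply the power rule term by term:
  d/ds(6s^2) = 12s
  d/ds(-6s) = -6
  d/ds(-9) = 0
p'(s) = 12s - 6


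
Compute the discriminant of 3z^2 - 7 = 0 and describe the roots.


D = b^2 - 4ac = (0)^2 - 4(3)(-7) = 0 + 84 = 84
Since D > 0: two distinct irrational roots


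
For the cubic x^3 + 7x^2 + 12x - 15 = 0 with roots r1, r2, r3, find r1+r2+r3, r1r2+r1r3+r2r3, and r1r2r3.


Monic cubic x^3+bx^2+cx+d=0: sum=-b, pairwise sum=c, product=-d.
b=7, c=12, d=-15
r1+r2+r3 = -7
r1r2+r1r3+r2r3 = 12
r1r2r3 = 15


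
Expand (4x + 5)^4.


Expand (4x + 5)^4 by repeated multiplication:
  (4x + 5)^2 = 16x^2 + 40x + 25
  (4x + 5)^3 = 64x^3 + 240x^2 + 300x + 125
= 256x^4 + 1280x^3 + 2400x^2 + 2000x + 625


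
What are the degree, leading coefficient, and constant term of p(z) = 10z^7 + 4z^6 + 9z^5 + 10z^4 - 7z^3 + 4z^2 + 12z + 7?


Highest power of z is 7, with coefficient 10. Constant term is 7.
Degree = 7, leading coefficient = 10, constant term = 7


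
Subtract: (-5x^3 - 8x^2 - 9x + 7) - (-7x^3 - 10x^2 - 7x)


Distribute the minus sign:
  (-5x^3 - 8x^2 - 9x + 7)
- (-7x^3 - 10x^2 - 7x)
Negate second polynomial: 7x^3 + 10x^2 + 7x
Add: 2x^3 + 2x^2 - 2x + 7


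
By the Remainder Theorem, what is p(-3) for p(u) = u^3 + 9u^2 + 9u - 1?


By the Remainder Theorem, the remainder equals p(-3):
  1*(-3)^3 = -27
  9*(-3)^2 = 81
  9*(-3)^1 = -27
  constant: -1
Sum: -27 + 81 - 27 - 1 = 26


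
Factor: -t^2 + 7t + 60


Roots satisfy r1 + r2 = -b/a = 7 and r1*r2 = c/a = -60.
So r1 = -5, r2 = 12.
-t^2 + 7t + 60 = -(t - r1)(t - r2) = -(t + 5)(t - 12)


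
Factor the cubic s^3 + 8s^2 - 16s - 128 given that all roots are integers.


Try integer roots (divisors of -128). s=-4: p(-4)=0.
Divide out (s + 4): quotient is s^2 + 4s - 32.
Factor the quadratic: (s + 8)(s - 4)
Result: (s + 4)(s + 8)(s - 4)


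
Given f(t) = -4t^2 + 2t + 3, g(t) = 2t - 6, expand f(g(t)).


Substitute g(t) into f:
f(g(t)) = -4*(2t - 6)^2 + 2*(2t - 6) + 3
(2t - 6)^2 = 4t^2 - 24t + 36
Expand and combine: -16t^2 + 100t - 153


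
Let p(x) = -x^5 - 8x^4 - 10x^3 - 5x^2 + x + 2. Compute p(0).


Using direct substitution:
  -1 * (0)^5 = 0
  -8 * (0)^4 = 0
  -10 * (0)^3 = 0
  -5 * (0)^2 = 0
  1 * (0)^1 = 0
  constant: 2
Sum = 0 + 0 + 0 + 0 + 0 + 2 = 2


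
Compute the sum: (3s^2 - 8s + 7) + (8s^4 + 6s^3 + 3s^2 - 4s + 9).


Align terms by degree and add:
  3s^2 - 8s + 7
+ 8s^4 + 6s^3 + 3s^2 - 4s + 9
= 8s^4 + 6s^3 + 6s^2 - 12s + 16


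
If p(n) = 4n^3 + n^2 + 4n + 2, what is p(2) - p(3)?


p(2) = 46
p(3) = 131
p(2) - p(3) = 46 - 131 = -85


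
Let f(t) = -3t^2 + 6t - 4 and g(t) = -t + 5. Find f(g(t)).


Substitute g(t) into f:
f(g(t)) = -3*(-t + 5)^2 + 6*(-t + 5) + (-4)
(-t + 5)^2 = t^2 - 10t + 25
Expand and combine: -3t^2 + 24t - 49


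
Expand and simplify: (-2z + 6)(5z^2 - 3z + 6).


Distribute each term of the first polynomial:
  (-2z)(5z^2 - 3z + 6) = -10z^3 + 6z^2 - 12z
  (6)(5z^2 - 3z + 6) = 30z^2 - 18z + 36
Sum: -10z^3 + 36z^2 - 30z + 36


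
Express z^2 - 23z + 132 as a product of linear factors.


Roots satisfy r1 + r2 = -b/a = 23 and r1*r2 = c/a = 132.
So r1 = 11, r2 = 12.
z^2 - 23z + 132 = (z - r1)(z - r2) = (z - 11)(z - 12)


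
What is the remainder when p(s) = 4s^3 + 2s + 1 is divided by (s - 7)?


By the Remainder Theorem, the remainder equals p(7):
  4*(7)^3 = 1372
  0*(7)^2 = 0
  2*(7)^1 = 14
  constant: 1
Sum: 1372 + 0 + 14 + 1 = 1387


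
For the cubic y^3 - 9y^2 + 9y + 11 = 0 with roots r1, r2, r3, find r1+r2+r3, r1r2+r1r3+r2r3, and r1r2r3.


Monic cubic y^3+by^2+cy+d=0: sum=-b, pairwise sum=c, product=-d.
b=-9, c=9, d=11
r1+r2+r3 = 9
r1r2+r1r3+r2r3 = 9
r1r2r3 = -11


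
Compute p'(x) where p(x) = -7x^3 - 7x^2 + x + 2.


Apply the power rule term by term:
  d/dx(-7x^3) = -21x^2
  d/dx(-7x^2) = -14x
  d/dx(x) = 1
  d/dx(2) = 0
p'(x) = -21x^2 - 14x + 1


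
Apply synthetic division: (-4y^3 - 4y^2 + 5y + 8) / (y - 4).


Synthetic division with c = 4. Coefficients: -4, -4, 5, 8
Bring down -4.
  -4 * 4 = -16; -16 - 4 = -20
  -20 * 4 = -80; -80 + 5 = -75
  -75 * 4 = -300; -300 + 8 = -292
Quotient: -4y^2 - 20y - 75, Remainder: -292


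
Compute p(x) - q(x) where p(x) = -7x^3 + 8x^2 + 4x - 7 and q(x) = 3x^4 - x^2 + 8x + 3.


Distribute the minus sign:
  (-7x^3 + 8x^2 + 4x - 7)
- (3x^4 - x^2 + 8x + 3)
Negate second polynomial: -3x^4 + x^2 - 8x - 3
Add: -3x^4 - 7x^3 + 9x^2 - 4x - 10


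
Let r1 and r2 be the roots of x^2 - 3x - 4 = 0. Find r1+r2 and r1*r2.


For ax^2+bx+c=0: sum = -b/a, product = c/a.
a=1, b=-3, c=-4
Sum = -(-3)/1 = 3
Product = (-4)/1 = -4


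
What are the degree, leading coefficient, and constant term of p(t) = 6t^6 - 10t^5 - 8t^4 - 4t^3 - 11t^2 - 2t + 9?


Highest power of t is 6, with coefficient 6. Constant term is 9.
Degree = 6, leading coefficient = 6, constant term = 9


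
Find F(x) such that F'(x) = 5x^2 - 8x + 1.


Reverse power rule on each term:
  ∫ 5x^2 dx = (5/3)x^3
  ∫ -8x dx = -4x^2
  ∫ 1 dx = x
F(x) = (5/3)x^3 - 4x^2 + x + C


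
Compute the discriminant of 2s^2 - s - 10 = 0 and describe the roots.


D = b^2 - 4ac = (-1)^2 - 4(2)(-10) = 1 + 80 = 81
Since D > 0: two distinct rational roots


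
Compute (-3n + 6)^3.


Expand (-3n + 6)^3 by repeated multiplication:
  (-3n + 6)^2 = 9n^2 - 36n + 36
= -27n^3 + 162n^2 - 324n + 216


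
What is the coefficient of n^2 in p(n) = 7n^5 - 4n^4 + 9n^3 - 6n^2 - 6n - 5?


Read off the coefficient of n^2: -6


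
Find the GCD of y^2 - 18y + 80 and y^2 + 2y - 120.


Factor each:
  y^2 - 18y + 80 = (y - 10)(y - 8)
  y^2 + 2y - 120 = (y - 10)(y + 12)
Common monic factor: y - 10


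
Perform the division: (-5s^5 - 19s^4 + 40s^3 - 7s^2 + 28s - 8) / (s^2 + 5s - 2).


(-5s^5 - 19s^4 + 40s^3 - 7s^2 + 28s - 8) / (s^2 + 5s - 2)
Step 1: -5s^3 * (s^2 + 5s - 2) = -5s^5 - 25s^4 + 10s^3; subtract.
Step 2: 6s^2 * (s^2 + 5s - 2) = 6s^4 + 30s^3 - 12s^2; subtract.
Step 3: 0 * (s^2 + 5s - 2) = 0; subtract.
Step 4: 5 * (s^2 + 5s - 2) = 5s^2 + 25s - 10; subtract.
Quotient: -5s^3 + 6s^2 + 5, Remainder: 3s + 2


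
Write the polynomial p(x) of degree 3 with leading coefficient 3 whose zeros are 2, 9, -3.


p(x) = 3(x - 2)(x - 9)(x + 3)
Expand: 3x^3 - 24x^2 - 45x + 162


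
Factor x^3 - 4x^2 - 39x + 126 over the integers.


Try integer roots (divisors of 126). x=-6: p(-6)=0.
Divide out (x + 6): quotient is x^2 - 10x + 21.
Factor the quadratic: (x - 7)(x - 3)
Result: (x + 6)(x - 7)(x - 3)


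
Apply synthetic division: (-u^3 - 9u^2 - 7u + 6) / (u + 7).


Synthetic division with c = -7. Coefficients: -1, -9, -7, 6
Bring down -1.
  -1 * -7 = 7; 7 - 9 = -2
  -2 * -7 = 14; 14 - 7 = 7
  7 * -7 = -49; -49 + 6 = -43
Quotient: -u^2 - 2u + 7, Remainder: -43


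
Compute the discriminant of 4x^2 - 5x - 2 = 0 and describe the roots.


D = b^2 - 4ac = (-5)^2 - 4(4)(-2) = 25 + 32 = 57
Since D > 0: two distinct irrational roots


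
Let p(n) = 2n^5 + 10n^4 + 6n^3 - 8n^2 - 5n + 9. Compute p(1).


Using direct substitution:
  2 * (1)^5 = 2
  10 * (1)^4 = 10
  6 * (1)^3 = 6
  -8 * (1)^2 = -8
  -5 * (1)^1 = -5
  constant: 9
Sum = 2 + 10 + 6 - 8 - 5 + 9 = 14


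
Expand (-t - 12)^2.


Expand (-t - 12)^2 by repeated multiplication:
= t^2 + 24t + 144


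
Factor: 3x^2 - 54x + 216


Roots satisfy r1 + r2 = -b/a = 18 and r1*r2 = c/a = 72.
So r1 = 12, r2 = 6.
3x^2 - 54x + 216 = 3(x - r1)(x - r2) = 3(x - 12)(x - 6)


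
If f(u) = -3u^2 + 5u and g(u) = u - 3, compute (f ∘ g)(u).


Substitute g(u) into f:
f(g(u)) = -3*(u - 3)^2 + 5*(u - 3)
(u - 3)^2 = u^2 - 6u + 9
Expand and combine: -3u^2 + 23u - 42


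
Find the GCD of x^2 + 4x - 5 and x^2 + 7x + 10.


Factor each:
  x^2 + 4x - 5 = (x + 5)(x - 1)
  x^2 + 7x + 10 = (x + 5)(x + 2)
Common monic factor: x + 5


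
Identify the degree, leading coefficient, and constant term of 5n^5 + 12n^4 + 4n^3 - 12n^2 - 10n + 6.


Highest power of n is 5, with coefficient 5. Constant term is 6.
Degree = 5, leading coefficient = 5, constant term = 6


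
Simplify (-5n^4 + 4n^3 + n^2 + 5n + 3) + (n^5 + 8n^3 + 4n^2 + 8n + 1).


Align terms by degree and add:
  -5n^4 + 4n^3 + n^2 + 5n + 3
+ n^5 + 8n^3 + 4n^2 + 8n + 1
= n^5 - 5n^4 + 12n^3 + 5n^2 + 13n + 4


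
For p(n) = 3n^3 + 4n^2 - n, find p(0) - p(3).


p(0) = 0
p(3) = 114
p(0) - p(3) = 0 - 114 = -114


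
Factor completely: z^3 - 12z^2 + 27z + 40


Try integer roots (divisors of 40). z=-1: p(-1)=0.
Divide out (z + 1): quotient is z^2 - 13z + 40.
Factor the quadratic: (z - 8)(z - 5)
Result: (z + 1)(z - 8)(z - 5)


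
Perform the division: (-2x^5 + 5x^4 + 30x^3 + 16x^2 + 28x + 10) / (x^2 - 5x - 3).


(-2x^5 + 5x^4 + 30x^3 + 16x^2 + 28x + 10) / (x^2 - 5x - 3)
Step 1: -2x^3 * (x^2 - 5x - 3) = -2x^5 + 10x^4 + 6x^3; subtract.
Step 2: -5x^2 * (x^2 - 5x - 3) = -5x^4 + 25x^3 + 15x^2; subtract.
Step 3: -x * (x^2 - 5x - 3) = -x^3 + 5x^2 + 3x; subtract.
Step 4: -4 * (x^2 - 5x - 3) = -4x^2 + 20x + 12; subtract.
Quotient: -2x^3 - 5x^2 - x - 4, Remainder: 5x - 2


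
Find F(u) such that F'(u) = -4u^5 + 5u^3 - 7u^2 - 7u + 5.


Reverse power rule on each term:
  ∫ -4u^5 du = -(2/3)u^6
  ∫ 5u^3 du = (5/4)u^4
  ∫ -7u^2 du = -(7/3)u^3
  ∫ -7u du = -(7/2)u^2
  ∫ 5 du = 5u
F(u) = -(2/3)u^6 + (5/4)u^4 - (7/3)u^3 - (7/2)u^2 + 5u + C


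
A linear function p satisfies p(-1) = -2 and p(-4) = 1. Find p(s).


p(s) = ms + b. Using p(-1)=-2, p(-4)=1:
m = (-2 - 1)/(-1 + 4) = -3/3 = -1
b = -2 - m*(-1) = -2 - 1 = -3
p(s) = -s - 3


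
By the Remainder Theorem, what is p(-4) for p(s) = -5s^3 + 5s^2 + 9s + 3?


By the Remainder Theorem, the remainder equals p(-4):
  -5*(-4)^3 = 320
  5*(-4)^2 = 80
  9*(-4)^1 = -36
  constant: 3
Sum: 320 + 80 - 36 + 3 = 367


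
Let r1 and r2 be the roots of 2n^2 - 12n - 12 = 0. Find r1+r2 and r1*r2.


For an^2+bn+c=0: sum = -b/a, product = c/a.
a=2, b=-12, c=-12
Sum = -(-12)/2 = 6
Product = (-12)/2 = -6


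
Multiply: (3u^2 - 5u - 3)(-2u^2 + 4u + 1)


Distribute each term of the first polynomial:
  (3u^2)(-2u^2 + 4u + 1) = -6u^4 + 12u^3 + 3u^2
  (-5u)(-2u^2 + 4u + 1) = 10u^3 - 20u^2 - 5u
  (-3)(-2u^2 + 4u + 1) = 6u^2 - 12u - 3
Sum: -6u^4 + 22u^3 - 11u^2 - 17u - 3


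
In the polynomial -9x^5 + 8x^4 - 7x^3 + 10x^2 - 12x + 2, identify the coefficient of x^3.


Read off the coefficient of x^3: -7


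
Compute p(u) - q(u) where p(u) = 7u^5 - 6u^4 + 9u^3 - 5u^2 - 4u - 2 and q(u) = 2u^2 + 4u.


Distribute the minus sign:
  (7u^5 - 6u^4 + 9u^3 - 5u^2 - 4u - 2)
- (2u^2 + 4u)
Negate second polynomial: -2u^2 - 4u
Add: 7u^5 - 6u^4 + 9u^3 - 7u^2 - 8u - 2


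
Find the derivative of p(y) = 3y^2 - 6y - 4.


Apply the power rule term by term:
  d/dy(3y^2) = 6y
  d/dy(-6y) = -6
  d/dy(-4) = 0
p'(y) = 6y - 6


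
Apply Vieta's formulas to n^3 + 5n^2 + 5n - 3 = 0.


Monic cubic n^3+bn^2+cn+d=0: sum=-b, pairwise sum=c, product=-d.
b=5, c=5, d=-3
r1+r2+r3 = -5
r1r2+r1r3+r2r3 = 5
r1r2r3 = 3


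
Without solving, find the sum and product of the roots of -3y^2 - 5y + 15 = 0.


For ay^2+by+c=0: sum = -b/a, product = c/a.
a=-3, b=-5, c=15
Sum = -(-5)/-3 = -5/3
Product = (15)/-3 = -5


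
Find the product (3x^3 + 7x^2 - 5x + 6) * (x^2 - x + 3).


Distribute each term of the first polynomial:
  (3x^3)(x^2 - x + 3) = 3x^5 - 3x^4 + 9x^3
  (7x^2)(x^2 - x + 3) = 7x^4 - 7x^3 + 21x^2
  (-5x)(x^2 - x + 3) = -5x^3 + 5x^2 - 15x
  (6)(x^2 - x + 3) = 6x^2 - 6x + 18
Sum: 3x^5 + 4x^4 - 3x^3 + 32x^2 - 21x + 18


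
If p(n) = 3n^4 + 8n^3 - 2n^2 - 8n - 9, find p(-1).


Using direct substitution:
  3 * (-1)^4 = 3
  8 * (-1)^3 = -8
  -2 * (-1)^2 = -2
  -8 * (-1)^1 = 8
  constant: -9
Sum = 3 - 8 - 2 + 8 - 9 = -8


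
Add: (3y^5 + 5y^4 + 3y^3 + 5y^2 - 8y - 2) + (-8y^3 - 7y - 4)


Align terms by degree and add:
  3y^5 + 5y^4 + 3y^3 + 5y^2 - 8y - 2
  -8y^3 - 7y - 4
= 3y^5 + 5y^4 - 5y^3 + 5y^2 - 15y - 6


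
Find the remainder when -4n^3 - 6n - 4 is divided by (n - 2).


By the Remainder Theorem, the remainder equals p(2):
  -4*(2)^3 = -32
  0*(2)^2 = 0
  -6*(2)^1 = -12
  constant: -4
Sum: -32 + 0 - 12 - 4 = -48


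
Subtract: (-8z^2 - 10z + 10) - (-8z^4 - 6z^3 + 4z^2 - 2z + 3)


Distribute the minus sign:
  (-8z^2 - 10z + 10)
- (-8z^4 - 6z^3 + 4z^2 - 2z + 3)
Negate second polynomial: 8z^4 + 6z^3 - 4z^2 + 2z - 3
Add: 8z^4 + 6z^3 - 12z^2 - 8z + 7


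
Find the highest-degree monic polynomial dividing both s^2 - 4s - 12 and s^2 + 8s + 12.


Factor each:
  s^2 - 4s - 12 = (s + 2)(s - 6)
  s^2 + 8s + 12 = (s + 2)(s + 6)
Common monic factor: s + 2


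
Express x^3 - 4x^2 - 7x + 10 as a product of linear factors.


Try integer roots (divisors of 10). x=-2: p(-2)=0.
Divide out (x + 2): quotient is x^2 - 6x + 5.
Factor the quadratic: (x - 5)(x - 1)
Result: (x + 2)(x - 5)(x - 1)


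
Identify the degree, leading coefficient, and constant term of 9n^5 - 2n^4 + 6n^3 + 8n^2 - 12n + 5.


Highest power of n is 5, with coefficient 9. Constant term is 5.
Degree = 5, leading coefficient = 9, constant term = 5


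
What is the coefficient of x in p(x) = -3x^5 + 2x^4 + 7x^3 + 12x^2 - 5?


Read off the coefficient of x: 0


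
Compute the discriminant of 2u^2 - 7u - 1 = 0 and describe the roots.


D = b^2 - 4ac = (-7)^2 - 4(2)(-1) = 49 + 8 = 57
Since D > 0: two distinct irrational roots


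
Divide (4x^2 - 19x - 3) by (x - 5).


(4x^2 - 19x - 3) / (x - 5)
Step 1: 4x * (x - 5) = 4x^2 - 20x; subtract.
Step 2: 1 * (x - 5) = x - 5; subtract.
Quotient: 4x + 1, Remainder: 2


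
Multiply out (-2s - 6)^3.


Expand (-2s - 6)^3 by repeated multiplication:
  (-2s - 6)^2 = 4s^2 + 24s + 36
= -8s^3 - 72s^2 - 216s - 216


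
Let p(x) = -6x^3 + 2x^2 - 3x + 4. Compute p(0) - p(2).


p(0) = 4
p(2) = -42
p(0) - p(2) = 4 + 42 = 46


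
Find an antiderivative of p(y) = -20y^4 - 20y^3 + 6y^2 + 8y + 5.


Reverse power rule on each term:
  ∫ -20y^4 dy = -4y^5
  ∫ -20y^3 dy = -5y^4
  ∫ 6y^2 dy = 2y^3
  ∫ 8y dy = 4y^2
  ∫ 5 dy = 5y
F(y) = -4y^5 - 5y^4 + 2y^3 + 4y^2 + 5y + C


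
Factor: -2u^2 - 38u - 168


Roots satisfy r1 + r2 = -b/a = -19 and r1*r2 = c/a = 84.
So r1 = -7, r2 = -12.
-2u^2 - 38u - 168 = -2(u - r1)(u - r2) = -2(u + 7)(u + 12)


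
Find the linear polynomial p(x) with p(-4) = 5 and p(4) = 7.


p(x) = mx + b. Using p(-4)=5, p(4)=7:
m = (5 - 7)/(-4 - 4) = -2/-8 = 1/4
b = 5 - m*(-4) = 5 + 1 = 6
p(x) = (1/4)x + 6


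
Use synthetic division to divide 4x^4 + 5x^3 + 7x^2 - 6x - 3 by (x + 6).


Synthetic division with c = -6. Coefficients: 4, 5, 7, -6, -3
Bring down 4.
  4 * -6 = -24; -24 + 5 = -19
  -19 * -6 = 114; 114 + 7 = 121
  121 * -6 = -726; -726 - 6 = -732
  -732 * -6 = 4392; 4392 - 3 = 4389
Quotient: 4x^3 - 19x^2 + 121x - 732, Remainder: 4389


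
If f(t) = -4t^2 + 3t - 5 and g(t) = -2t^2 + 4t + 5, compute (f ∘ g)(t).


Substitute g(t) into f:
f(g(t)) = -4*(-2t^2 + 4t + 5)^2 + 3*(-2t^2 + 4t + 5) + (-5)
(-2t^2 + 4t + 5)^2 = 4t^4 - 16t^3 - 4t^2 + 40t + 25
Expand and combine: -16t^4 + 64t^3 + 10t^2 - 148t - 90
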